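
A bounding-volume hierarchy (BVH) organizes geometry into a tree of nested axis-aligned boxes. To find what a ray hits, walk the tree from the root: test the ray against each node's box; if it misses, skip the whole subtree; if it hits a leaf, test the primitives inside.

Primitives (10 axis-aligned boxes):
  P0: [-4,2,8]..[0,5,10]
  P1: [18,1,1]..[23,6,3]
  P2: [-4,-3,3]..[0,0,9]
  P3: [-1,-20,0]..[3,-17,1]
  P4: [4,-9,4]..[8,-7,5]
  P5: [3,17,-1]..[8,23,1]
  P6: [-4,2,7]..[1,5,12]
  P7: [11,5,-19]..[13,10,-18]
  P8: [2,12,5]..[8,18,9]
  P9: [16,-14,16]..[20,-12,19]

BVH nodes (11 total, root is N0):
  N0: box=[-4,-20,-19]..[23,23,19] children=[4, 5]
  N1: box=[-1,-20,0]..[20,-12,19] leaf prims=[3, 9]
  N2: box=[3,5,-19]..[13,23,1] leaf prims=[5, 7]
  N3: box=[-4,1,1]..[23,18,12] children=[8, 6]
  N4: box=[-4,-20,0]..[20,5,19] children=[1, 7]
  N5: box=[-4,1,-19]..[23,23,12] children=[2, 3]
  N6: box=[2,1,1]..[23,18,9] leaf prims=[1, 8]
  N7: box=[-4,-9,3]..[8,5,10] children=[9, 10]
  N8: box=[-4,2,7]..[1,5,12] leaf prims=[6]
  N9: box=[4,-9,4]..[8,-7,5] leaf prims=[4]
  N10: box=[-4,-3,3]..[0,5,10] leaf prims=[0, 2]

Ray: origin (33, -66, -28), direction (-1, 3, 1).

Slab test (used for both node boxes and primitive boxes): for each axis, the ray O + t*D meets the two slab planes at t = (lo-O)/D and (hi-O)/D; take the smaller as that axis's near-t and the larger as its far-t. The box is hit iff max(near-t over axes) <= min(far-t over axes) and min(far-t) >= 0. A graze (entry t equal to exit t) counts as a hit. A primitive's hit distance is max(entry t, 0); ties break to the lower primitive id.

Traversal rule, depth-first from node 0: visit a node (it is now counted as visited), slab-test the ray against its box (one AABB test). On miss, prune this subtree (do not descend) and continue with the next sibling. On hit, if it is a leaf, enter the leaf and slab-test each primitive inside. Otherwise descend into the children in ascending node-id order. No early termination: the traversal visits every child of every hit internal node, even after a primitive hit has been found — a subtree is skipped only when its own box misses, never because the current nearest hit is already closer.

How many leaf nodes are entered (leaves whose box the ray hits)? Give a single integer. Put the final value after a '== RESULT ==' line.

Walk:
N0 x:[10,37] y:[46/3,89/3] z:[9,47] -> hit [46/3,89/3], descend [4, 5]
  N4 x:[13,37] y:[46/3,71/3] z:[28,47] -> miss, prune
  N5 x:[10,37] y:[67/3,89/3] z:[9,40] -> hit [67/3,89/3], descend [2, 3]
    N2 x:[20,30] y:[71/3,89/3] z:[9,29] -> hit [71/3,29] leaf, test {P5@t=83/3, P7(miss)}
    N3 x:[10,37] y:[67/3,28] z:[29,40] -> miss, prune

Summary -> nodes [0, 4, 5, 2, 3]; box-tests=5; leaf-entries=1; first=P5

== RESULT ==
1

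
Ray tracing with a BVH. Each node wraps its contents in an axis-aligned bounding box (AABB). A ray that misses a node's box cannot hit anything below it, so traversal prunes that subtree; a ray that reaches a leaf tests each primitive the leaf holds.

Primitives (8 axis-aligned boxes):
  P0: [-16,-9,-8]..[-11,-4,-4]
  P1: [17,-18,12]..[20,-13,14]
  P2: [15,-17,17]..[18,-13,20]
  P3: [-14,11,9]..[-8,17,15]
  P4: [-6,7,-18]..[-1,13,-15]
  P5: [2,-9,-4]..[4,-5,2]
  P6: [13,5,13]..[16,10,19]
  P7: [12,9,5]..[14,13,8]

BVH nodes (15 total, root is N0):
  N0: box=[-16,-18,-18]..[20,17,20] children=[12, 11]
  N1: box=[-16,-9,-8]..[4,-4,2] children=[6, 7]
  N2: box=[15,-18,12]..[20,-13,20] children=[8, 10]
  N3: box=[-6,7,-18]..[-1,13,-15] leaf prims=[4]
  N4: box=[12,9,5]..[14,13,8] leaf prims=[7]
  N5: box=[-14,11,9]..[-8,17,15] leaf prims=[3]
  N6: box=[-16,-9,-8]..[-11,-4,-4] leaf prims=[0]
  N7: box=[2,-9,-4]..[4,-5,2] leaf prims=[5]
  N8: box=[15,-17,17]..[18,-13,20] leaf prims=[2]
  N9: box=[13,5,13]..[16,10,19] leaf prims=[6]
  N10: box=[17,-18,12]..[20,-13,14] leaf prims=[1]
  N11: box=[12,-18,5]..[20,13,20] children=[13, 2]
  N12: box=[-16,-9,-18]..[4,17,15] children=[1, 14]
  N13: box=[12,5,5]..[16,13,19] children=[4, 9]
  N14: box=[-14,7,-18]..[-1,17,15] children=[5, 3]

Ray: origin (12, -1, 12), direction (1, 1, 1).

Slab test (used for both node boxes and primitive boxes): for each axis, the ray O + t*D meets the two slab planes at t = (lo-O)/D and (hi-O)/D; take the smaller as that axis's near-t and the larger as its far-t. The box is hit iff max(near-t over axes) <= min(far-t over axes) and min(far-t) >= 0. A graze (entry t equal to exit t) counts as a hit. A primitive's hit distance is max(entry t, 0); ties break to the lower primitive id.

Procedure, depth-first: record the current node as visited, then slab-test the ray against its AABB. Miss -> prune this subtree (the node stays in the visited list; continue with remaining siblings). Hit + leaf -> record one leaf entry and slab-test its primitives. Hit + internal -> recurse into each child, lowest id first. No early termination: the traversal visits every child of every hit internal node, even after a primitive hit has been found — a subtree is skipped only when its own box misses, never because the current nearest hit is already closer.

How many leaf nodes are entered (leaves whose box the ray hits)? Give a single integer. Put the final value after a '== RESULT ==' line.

Walk:
N0 x:[-28,8] y:[-17,18] z:[-30,8] -> hit [-17,8], descend [11, 12]
  N11 x:[0,8] y:[-17,14] z:[-7,8] -> hit [0,8], descend [2, 13]
    N2 x:[3,8] y:[-17,-12] z:[0,8] -> miss, prune
    N13 x:[0,4] y:[6,14] z:[-7,7] -> miss, prune
  N12 x:[-28,-8] y:[-8,18] z:[-30,3] -> miss, prune

Summary -> nodes [0, 11, 2, 13, 12]; box-tests=5; leaf-entries=0; first=miss

== RESULT ==
0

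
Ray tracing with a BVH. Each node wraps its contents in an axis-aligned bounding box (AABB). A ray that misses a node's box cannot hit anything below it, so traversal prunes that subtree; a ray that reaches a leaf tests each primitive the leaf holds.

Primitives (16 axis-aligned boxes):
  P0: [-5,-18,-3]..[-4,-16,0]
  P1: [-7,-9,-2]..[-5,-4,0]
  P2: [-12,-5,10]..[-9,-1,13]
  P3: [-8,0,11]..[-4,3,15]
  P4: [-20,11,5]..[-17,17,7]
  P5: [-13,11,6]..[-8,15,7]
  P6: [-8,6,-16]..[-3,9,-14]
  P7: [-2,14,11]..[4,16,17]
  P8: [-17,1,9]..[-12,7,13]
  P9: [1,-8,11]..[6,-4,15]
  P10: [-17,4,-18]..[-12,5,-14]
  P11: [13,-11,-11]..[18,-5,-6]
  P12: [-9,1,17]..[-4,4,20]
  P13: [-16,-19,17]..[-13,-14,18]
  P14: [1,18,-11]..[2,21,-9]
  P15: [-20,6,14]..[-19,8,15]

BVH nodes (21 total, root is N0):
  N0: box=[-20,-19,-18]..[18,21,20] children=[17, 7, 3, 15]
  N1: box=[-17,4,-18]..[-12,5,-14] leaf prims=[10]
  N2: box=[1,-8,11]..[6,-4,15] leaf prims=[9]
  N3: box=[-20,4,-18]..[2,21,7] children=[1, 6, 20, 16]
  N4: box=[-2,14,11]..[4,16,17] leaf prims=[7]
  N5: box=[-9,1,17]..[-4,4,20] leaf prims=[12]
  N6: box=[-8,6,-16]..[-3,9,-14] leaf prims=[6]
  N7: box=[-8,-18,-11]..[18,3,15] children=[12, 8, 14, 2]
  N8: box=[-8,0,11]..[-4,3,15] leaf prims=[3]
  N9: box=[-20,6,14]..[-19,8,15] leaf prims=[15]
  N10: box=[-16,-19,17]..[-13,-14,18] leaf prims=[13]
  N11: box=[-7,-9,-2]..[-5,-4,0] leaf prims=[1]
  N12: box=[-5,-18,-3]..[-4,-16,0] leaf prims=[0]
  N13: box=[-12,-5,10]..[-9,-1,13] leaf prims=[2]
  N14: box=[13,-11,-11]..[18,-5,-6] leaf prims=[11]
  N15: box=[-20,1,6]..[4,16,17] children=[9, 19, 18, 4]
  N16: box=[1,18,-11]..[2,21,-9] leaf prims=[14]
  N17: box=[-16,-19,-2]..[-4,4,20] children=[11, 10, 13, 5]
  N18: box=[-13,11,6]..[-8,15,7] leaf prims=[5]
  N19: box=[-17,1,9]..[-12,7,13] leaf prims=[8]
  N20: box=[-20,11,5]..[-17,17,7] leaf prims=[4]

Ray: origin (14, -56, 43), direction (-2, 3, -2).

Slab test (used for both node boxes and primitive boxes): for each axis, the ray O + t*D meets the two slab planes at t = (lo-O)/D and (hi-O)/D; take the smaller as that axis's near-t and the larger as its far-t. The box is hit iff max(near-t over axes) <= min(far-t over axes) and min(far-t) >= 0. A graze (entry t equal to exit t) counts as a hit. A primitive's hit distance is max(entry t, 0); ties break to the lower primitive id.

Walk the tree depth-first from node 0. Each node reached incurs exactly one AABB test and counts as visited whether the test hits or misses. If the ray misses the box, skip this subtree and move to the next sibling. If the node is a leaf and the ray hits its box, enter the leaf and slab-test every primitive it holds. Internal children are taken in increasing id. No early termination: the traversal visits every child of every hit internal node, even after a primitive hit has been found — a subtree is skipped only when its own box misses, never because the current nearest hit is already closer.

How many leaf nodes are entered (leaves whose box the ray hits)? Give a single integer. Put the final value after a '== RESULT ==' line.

Traverse from the root:
N0 x:[-2,17] y:[37/3,77/3] z:[23/2,61/2] -> hit [37/3,17], descend [3, 7, 15, 17]
  N3 x:[6,17] y:[20,77/3] z:[18,61/2] -> miss, prune
  N7 x:[-2,11] y:[38/3,59/3] z:[14,27] -> miss, prune
  N15 x:[5,17] y:[19,24] z:[13,37/2] -> miss, prune
  N17 x:[9,15] y:[37/3,20] z:[23/2,45/2] -> hit [37/3,15], descend [5, 10, 11, 13]
    N5 x:[9,23/2] y:[19,20] z:[23/2,13] -> miss, prune
    N10 x:[27/2,15] y:[37/3,14] z:[25/2,13] -> miss, prune
    N11 x:[19/2,21/2] y:[47/3,52/3] z:[43/2,45/2] -> miss, prune
    N13 x:[23/2,13] y:[17,55/3] z:[15,33/2] -> miss, prune

order=[0, 3, 7, 15, 17, 5, 10, 11, 13]  |boxes|=9  |leaves|=0  hit=miss

== RESULT ==
0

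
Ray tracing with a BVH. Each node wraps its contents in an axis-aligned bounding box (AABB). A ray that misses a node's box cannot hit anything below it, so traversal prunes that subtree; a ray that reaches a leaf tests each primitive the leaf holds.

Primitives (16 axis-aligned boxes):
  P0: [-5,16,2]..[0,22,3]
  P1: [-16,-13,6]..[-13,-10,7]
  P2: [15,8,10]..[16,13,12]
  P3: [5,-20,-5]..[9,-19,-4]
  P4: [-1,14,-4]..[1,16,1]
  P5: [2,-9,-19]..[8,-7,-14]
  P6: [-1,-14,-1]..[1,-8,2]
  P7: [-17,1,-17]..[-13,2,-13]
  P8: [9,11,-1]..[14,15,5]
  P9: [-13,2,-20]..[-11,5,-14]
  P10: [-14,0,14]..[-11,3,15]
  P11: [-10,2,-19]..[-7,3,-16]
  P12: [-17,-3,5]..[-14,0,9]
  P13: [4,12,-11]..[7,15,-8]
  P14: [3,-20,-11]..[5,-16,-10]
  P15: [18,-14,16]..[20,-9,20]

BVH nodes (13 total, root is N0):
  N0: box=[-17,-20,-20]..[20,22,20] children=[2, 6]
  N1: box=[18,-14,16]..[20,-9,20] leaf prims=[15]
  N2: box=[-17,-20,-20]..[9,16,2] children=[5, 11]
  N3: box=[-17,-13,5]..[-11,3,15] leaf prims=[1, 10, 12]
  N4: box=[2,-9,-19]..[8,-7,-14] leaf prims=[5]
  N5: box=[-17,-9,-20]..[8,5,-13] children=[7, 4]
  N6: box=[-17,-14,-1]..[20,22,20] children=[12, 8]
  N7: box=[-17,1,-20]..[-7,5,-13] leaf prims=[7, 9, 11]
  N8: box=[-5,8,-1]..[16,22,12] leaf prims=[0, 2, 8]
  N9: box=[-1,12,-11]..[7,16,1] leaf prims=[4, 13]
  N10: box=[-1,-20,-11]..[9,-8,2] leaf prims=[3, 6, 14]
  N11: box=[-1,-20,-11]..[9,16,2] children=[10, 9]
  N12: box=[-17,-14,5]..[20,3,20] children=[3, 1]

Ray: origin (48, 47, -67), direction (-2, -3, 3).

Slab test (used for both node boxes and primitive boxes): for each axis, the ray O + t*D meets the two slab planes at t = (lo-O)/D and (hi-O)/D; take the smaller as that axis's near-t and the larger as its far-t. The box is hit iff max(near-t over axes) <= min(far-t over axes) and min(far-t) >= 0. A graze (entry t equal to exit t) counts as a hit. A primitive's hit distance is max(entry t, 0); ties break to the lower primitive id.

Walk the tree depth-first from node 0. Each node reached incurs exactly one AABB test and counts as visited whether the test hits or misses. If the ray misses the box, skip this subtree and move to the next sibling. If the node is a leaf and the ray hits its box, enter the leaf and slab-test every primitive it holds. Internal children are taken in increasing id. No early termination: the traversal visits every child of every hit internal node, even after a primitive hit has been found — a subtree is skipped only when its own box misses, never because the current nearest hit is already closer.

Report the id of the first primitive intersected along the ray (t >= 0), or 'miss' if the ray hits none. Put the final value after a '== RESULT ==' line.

Trace the traversal:
N0 x:[14,65/2] y:[25/3,67/3] z:[47/3,29] -> hit [47/3,67/3], descend [2, 6]
  N2 x:[39/2,65/2] y:[31/3,67/3] z:[47/3,23] -> hit [39/2,67/3], descend [5, 11]
    N5 x:[20,65/2] y:[14,56/3] z:[47/3,18] -> miss, prune
    N11 x:[39/2,49/2] y:[31/3,67/3] z:[56/3,23] -> hit [39/2,67/3], descend [9, 10]
      N9 x:[41/2,49/2] y:[31/3,35/3] z:[56/3,68/3] -> miss, prune
      N10 x:[39/2,49/2] y:[55/3,67/3] z:[56/3,23] -> hit [39/2,67/3] leaf, test {P3(miss), P6(miss), P14(miss)}
  N6 x:[14,65/2] y:[25/3,61/3] z:[22,29] -> miss, prune

Visited [0, 2, 5, 11, 9, 10, 6]. Tests: 7 box, 1 leaf. Nearest: miss.

== RESULT ==
miss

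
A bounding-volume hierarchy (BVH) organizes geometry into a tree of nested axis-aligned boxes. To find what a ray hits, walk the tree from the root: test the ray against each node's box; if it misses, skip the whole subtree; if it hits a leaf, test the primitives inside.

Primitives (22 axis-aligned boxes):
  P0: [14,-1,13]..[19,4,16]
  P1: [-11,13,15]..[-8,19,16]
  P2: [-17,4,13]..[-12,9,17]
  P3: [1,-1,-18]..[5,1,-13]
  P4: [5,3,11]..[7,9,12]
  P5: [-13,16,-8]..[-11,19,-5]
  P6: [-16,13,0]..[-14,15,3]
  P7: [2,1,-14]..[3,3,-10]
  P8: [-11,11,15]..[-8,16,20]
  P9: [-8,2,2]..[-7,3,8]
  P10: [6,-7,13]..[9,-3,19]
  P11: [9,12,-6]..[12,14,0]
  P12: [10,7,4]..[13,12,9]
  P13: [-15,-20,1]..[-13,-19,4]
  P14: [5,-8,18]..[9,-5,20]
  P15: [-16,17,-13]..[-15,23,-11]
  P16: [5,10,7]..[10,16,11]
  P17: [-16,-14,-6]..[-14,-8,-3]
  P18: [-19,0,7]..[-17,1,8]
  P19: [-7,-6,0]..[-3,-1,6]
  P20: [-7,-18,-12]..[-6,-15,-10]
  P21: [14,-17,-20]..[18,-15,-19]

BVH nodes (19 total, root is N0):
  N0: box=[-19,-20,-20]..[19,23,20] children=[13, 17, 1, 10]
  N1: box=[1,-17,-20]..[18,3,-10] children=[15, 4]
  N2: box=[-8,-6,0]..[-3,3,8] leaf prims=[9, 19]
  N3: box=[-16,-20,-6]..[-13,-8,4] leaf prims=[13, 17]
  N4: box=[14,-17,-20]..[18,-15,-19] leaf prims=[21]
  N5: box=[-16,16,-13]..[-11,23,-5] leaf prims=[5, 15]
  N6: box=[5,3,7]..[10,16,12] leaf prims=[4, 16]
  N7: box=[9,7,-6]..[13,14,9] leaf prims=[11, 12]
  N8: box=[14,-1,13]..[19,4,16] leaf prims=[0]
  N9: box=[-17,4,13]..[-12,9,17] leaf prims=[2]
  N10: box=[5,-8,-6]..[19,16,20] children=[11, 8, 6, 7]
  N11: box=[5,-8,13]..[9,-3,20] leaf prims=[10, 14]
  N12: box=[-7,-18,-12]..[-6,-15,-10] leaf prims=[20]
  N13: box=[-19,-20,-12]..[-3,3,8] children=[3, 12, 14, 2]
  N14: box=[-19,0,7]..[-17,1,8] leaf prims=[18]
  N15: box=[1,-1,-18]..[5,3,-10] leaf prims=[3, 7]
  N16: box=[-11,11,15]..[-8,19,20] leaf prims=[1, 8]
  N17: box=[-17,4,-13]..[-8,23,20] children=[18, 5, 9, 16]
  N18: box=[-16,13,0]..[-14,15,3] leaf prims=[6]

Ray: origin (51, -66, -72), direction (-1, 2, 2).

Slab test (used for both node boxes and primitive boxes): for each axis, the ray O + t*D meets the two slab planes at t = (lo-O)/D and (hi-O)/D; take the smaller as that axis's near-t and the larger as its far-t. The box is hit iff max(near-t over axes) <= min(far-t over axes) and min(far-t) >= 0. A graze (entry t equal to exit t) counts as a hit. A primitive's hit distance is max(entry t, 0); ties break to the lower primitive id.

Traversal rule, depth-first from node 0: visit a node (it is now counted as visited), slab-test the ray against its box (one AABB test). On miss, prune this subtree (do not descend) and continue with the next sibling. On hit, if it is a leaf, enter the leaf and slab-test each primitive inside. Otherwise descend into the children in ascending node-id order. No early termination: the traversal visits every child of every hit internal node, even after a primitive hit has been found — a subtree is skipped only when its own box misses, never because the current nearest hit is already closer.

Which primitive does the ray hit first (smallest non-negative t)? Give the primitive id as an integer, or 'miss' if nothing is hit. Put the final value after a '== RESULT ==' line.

Traverse from the root:
N0 x:[32,70] y:[23,89/2] z:[26,46] -> hit [32,89/2], descend [1, 10, 13, 17]
  N1 x:[33,50] y:[49/2,69/2] z:[26,31] -> miss, prune
  N10 x:[32,46] y:[29,41] z:[33,46] -> hit [33,41], descend [6, 7, 8, 11]
    N6 x:[41,46] y:[69/2,41] z:[79/2,42] -> hit [41,41] leaf, test {P4(miss), P16@t=41}
    N7 x:[38,42] y:[73/2,40] z:[33,81/2] -> hit [38,40] leaf, test {P11(miss), P12@t=38}
    N8 x:[32,37] y:[65/2,35] z:[85/2,44] -> miss, prune
    N11 x:[42,46] y:[29,63/2] z:[85/2,46] -> miss, prune
  N13 x:[54,70] y:[23,69/2] z:[30,40] -> miss, prune
  N17 x:[59,68] y:[35,89/2] z:[59/2,46] -> miss, prune

Summary -> nodes [0, 1, 10, 6, 7, 8, 11, 13, 17]; box-tests=9; leaf-entries=2; first=P12

== RESULT ==
12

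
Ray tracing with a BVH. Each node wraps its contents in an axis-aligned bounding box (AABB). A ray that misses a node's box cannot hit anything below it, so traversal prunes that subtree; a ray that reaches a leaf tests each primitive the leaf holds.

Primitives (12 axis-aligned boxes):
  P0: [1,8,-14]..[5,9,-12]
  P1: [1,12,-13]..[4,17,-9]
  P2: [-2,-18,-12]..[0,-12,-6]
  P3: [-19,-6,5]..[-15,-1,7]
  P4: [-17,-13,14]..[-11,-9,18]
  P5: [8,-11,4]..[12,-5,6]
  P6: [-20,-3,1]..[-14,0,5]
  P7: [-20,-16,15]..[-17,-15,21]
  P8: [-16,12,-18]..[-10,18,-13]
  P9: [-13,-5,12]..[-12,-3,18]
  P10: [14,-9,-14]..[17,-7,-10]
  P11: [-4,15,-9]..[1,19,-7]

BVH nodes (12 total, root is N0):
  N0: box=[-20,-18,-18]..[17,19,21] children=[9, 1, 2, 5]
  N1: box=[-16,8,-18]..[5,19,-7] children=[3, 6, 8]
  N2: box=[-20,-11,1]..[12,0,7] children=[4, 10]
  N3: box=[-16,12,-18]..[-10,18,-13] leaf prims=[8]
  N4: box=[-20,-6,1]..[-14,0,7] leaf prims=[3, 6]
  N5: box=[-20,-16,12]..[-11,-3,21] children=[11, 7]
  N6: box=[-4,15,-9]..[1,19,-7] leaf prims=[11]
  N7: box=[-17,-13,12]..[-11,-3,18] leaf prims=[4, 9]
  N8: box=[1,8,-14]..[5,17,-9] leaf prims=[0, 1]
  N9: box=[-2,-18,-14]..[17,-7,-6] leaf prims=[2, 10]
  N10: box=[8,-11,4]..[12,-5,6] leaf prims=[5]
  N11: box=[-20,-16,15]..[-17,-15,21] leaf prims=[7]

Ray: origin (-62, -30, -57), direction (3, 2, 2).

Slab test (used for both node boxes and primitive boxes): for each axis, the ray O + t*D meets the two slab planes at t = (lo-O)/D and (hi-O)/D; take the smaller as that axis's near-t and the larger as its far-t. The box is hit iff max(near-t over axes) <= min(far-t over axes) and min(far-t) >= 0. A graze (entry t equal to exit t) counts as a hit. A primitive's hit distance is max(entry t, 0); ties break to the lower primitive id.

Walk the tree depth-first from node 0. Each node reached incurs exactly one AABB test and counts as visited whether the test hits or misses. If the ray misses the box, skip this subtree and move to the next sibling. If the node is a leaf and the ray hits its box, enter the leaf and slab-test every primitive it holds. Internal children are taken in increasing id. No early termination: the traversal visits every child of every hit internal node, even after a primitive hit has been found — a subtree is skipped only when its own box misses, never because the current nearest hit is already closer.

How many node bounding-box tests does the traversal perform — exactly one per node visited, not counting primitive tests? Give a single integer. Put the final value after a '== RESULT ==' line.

Walk:
N0 x:[14,79/3] y:[6,49/2] z:[39/2,39] -> hit [39/2,49/2], descend [1, 2, 5, 9]
  N1 x:[46/3,67/3] y:[19,49/2] z:[39/2,25] -> hit [39/2,67/3], descend [3, 6, 8]
    N3 x:[46/3,52/3] y:[21,24] z:[39/2,22] -> miss, prune
    N6 x:[58/3,21] y:[45/2,49/2] z:[24,25] -> miss, prune
    N8 x:[21,67/3] y:[19,47/2] z:[43/2,24] -> hit [43/2,67/3] leaf, test {P0(miss), P1@t=22}
  N2 x:[14,74/3] y:[19/2,15] z:[29,32] -> miss, prune
  N5 x:[14,17] y:[7,27/2] z:[69/2,39] -> miss, prune
  N9 x:[20,79/3] y:[6,23/2] z:[43/2,51/2] -> miss, prune

Visited [0, 1, 3, 6, 8, 2, 5, 9]. Tests: 8 box, 1 leaf. Nearest: P1.

== RESULT ==
8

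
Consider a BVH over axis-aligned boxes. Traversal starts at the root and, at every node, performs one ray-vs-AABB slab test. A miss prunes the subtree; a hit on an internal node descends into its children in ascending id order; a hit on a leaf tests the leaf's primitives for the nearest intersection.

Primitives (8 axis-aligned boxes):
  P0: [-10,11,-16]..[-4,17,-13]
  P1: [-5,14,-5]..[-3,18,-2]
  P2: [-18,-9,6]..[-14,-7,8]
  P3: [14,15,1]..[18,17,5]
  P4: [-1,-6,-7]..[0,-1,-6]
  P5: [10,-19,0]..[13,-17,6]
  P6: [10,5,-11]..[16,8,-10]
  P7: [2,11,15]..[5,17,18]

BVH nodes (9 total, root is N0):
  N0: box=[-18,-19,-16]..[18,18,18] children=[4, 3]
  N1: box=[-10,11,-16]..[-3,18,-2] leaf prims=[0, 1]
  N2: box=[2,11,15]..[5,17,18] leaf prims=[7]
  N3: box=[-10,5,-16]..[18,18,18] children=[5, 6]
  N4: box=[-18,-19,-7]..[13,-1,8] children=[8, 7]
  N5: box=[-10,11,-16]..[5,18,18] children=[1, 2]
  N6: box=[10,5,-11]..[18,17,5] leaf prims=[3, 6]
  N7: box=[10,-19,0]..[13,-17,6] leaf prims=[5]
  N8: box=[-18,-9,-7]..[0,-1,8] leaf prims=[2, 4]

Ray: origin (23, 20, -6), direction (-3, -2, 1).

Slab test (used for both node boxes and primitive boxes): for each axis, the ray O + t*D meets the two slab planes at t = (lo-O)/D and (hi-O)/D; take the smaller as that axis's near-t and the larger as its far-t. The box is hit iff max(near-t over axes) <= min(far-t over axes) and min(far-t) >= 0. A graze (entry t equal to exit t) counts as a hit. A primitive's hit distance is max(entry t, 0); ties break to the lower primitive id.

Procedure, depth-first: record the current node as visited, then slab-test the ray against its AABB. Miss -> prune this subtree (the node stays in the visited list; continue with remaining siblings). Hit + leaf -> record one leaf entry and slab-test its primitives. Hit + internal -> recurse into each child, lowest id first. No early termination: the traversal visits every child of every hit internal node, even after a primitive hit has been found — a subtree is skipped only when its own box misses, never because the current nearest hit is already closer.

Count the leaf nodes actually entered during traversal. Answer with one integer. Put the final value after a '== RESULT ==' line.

Walk:
N0 x:[5/3,41/3] y:[1,39/2] z:[-10,24] -> hit [5/3,41/3], descend [3, 4]
  N3 x:[5/3,11] y:[1,15/2] z:[-10,24] -> hit [5/3,15/2], descend [5, 6]
    N5 x:[6,11] y:[1,9/2] z:[-10,24] -> miss, prune
    N6 x:[5/3,13/3] y:[3/2,15/2] z:[-5,11] -> hit [5/3,13/3] leaf, test {P3(miss), P6(miss)}
  N4 x:[10/3,41/3] y:[21/2,39/2] z:[-1,14] -> hit [21/2,41/3], descend [7, 8]
    N7 x:[10/3,13/3] y:[37/2,39/2] z:[6,12] -> miss, prune
    N8 x:[23/3,41/3] y:[21/2,29/2] z:[-1,14] -> hit [21/2,41/3] leaf, test {P2@t=27/2, P4(miss)}

Summary -> nodes [0, 3, 5, 6, 4, 7, 8]; box-tests=7; leaf-entries=2; first=P2

== RESULT ==
2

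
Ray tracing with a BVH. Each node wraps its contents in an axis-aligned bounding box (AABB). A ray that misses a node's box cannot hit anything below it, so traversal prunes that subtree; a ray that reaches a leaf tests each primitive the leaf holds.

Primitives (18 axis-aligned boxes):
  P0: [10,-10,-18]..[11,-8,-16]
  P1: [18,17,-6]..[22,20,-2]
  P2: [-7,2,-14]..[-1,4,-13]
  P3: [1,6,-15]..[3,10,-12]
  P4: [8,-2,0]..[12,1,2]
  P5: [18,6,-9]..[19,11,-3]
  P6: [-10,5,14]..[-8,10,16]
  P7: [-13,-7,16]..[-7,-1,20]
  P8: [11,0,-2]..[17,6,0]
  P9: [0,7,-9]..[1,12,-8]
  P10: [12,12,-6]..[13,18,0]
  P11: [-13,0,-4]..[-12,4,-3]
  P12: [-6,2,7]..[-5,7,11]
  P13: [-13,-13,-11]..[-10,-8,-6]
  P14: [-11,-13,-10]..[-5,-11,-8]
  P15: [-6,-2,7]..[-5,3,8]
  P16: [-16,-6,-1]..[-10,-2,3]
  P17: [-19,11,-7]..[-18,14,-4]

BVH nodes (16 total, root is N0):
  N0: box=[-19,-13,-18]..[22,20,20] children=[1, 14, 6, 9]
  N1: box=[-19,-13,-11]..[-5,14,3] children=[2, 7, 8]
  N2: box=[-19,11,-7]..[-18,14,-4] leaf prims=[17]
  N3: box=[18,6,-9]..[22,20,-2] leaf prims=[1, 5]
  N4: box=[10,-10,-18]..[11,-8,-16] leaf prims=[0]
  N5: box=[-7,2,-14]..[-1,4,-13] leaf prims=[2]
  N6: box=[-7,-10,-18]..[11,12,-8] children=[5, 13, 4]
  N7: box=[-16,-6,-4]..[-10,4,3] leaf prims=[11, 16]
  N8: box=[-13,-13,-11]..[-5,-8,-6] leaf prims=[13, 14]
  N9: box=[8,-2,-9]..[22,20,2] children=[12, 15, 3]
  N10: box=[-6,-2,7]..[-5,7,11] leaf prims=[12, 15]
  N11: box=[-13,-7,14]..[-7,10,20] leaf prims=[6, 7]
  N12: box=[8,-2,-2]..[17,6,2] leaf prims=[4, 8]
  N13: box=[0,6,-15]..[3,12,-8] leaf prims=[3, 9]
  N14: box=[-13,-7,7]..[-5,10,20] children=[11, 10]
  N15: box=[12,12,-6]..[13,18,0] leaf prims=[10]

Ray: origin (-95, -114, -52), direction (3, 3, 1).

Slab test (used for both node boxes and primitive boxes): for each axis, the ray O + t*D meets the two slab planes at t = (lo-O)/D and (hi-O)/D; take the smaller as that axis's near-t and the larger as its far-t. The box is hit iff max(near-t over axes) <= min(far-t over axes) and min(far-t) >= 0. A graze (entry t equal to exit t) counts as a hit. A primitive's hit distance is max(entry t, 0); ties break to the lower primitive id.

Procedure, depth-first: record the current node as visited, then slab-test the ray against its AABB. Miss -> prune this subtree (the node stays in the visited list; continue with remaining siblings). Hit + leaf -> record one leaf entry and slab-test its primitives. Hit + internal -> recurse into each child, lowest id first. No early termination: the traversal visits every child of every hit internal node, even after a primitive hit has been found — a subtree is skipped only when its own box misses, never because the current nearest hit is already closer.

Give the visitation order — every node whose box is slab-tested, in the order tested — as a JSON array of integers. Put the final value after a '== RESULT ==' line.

Walk:
N0 x:[76/3,39] y:[101/3,134/3] z:[34,72] -> hit [34,39], descend [1, 6, 9, 14]
  N1 x:[76/3,30] y:[101/3,128/3] z:[41,55] -> miss, prune
  N6 x:[88/3,106/3] y:[104/3,42] z:[34,44] -> hit [104/3,106/3], descend [4, 5, 13]
    N4 x:[35,106/3] y:[104/3,106/3] z:[34,36] -> hit [35,106/3] leaf, test {P0@t=35}
    N5 x:[88/3,94/3] y:[116/3,118/3] z:[38,39] -> miss, prune
    N13 x:[95/3,98/3] y:[40,42] z:[37,44] -> miss, prune
  N9 x:[103/3,39] y:[112/3,134/3] z:[43,54] -> miss, prune
  N14 x:[82/3,30] y:[107/3,124/3] z:[59,72] -> miss, prune

Summary -> nodes [0, 1, 6, 4, 5, 13, 9, 14]; box-tests=8; leaf-entries=1; first=P0

== RESULT ==
[0, 1, 6, 4, 5, 13, 9, 14]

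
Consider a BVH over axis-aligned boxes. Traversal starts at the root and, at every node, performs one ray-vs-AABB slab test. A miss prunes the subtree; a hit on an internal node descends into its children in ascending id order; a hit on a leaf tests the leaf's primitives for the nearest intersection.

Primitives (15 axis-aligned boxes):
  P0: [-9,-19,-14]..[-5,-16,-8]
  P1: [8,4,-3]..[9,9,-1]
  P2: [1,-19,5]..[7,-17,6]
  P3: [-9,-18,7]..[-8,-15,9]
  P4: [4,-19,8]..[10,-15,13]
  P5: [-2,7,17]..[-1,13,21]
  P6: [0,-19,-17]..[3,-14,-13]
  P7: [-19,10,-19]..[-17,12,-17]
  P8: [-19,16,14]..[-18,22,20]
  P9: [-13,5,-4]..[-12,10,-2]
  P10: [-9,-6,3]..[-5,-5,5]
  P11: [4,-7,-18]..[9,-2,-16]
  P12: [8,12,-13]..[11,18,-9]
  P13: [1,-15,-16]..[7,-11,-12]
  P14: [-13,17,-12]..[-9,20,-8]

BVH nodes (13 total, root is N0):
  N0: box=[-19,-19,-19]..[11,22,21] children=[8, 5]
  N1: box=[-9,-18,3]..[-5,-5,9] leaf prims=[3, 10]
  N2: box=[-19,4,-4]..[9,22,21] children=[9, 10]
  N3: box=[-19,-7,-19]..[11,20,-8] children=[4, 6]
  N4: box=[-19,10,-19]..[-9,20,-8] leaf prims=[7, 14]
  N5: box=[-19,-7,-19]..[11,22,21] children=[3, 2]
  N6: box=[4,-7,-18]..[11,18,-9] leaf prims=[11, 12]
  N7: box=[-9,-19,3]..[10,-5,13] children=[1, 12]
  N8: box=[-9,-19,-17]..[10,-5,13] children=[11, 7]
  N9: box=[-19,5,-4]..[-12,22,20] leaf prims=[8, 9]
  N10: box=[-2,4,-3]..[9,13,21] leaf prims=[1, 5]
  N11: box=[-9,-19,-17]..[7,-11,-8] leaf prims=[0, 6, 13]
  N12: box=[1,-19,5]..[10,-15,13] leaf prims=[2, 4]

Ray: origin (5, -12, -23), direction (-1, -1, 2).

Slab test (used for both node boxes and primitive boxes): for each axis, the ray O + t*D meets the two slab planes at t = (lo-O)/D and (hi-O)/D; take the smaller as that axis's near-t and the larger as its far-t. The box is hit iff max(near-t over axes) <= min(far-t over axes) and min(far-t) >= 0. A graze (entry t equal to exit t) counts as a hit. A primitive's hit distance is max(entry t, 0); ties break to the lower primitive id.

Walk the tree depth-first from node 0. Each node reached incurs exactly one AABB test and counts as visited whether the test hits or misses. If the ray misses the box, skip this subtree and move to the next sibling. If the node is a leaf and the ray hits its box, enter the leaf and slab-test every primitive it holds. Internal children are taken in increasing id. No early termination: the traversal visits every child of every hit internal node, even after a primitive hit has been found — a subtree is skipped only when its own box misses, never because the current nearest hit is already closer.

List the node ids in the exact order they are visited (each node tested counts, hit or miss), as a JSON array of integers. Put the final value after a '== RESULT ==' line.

Trace the traversal:
N0 x:[-6,24] y:[-34,7] z:[2,22] -> hit [2,7], descend [5, 8]
  N5 x:[-6,24] y:[-34,-5] z:[2,22] -> miss, prune
  N8 x:[-5,14] y:[-7,7] z:[3,18] -> hit [3,7], descend [7, 11]
    N7 x:[-5,14] y:[-7,7] z:[13,18] -> miss, prune
    N11 x:[-2,14] y:[-1,7] z:[3,15/2] -> hit [3,7] leaf, test {P0(miss), P6@t=3, P13(miss)}

5 AABB tests over nodes [0, 5, 8, 7, 11]; 1 leaf entered; closest P6.

== RESULT ==
[0, 5, 8, 7, 11]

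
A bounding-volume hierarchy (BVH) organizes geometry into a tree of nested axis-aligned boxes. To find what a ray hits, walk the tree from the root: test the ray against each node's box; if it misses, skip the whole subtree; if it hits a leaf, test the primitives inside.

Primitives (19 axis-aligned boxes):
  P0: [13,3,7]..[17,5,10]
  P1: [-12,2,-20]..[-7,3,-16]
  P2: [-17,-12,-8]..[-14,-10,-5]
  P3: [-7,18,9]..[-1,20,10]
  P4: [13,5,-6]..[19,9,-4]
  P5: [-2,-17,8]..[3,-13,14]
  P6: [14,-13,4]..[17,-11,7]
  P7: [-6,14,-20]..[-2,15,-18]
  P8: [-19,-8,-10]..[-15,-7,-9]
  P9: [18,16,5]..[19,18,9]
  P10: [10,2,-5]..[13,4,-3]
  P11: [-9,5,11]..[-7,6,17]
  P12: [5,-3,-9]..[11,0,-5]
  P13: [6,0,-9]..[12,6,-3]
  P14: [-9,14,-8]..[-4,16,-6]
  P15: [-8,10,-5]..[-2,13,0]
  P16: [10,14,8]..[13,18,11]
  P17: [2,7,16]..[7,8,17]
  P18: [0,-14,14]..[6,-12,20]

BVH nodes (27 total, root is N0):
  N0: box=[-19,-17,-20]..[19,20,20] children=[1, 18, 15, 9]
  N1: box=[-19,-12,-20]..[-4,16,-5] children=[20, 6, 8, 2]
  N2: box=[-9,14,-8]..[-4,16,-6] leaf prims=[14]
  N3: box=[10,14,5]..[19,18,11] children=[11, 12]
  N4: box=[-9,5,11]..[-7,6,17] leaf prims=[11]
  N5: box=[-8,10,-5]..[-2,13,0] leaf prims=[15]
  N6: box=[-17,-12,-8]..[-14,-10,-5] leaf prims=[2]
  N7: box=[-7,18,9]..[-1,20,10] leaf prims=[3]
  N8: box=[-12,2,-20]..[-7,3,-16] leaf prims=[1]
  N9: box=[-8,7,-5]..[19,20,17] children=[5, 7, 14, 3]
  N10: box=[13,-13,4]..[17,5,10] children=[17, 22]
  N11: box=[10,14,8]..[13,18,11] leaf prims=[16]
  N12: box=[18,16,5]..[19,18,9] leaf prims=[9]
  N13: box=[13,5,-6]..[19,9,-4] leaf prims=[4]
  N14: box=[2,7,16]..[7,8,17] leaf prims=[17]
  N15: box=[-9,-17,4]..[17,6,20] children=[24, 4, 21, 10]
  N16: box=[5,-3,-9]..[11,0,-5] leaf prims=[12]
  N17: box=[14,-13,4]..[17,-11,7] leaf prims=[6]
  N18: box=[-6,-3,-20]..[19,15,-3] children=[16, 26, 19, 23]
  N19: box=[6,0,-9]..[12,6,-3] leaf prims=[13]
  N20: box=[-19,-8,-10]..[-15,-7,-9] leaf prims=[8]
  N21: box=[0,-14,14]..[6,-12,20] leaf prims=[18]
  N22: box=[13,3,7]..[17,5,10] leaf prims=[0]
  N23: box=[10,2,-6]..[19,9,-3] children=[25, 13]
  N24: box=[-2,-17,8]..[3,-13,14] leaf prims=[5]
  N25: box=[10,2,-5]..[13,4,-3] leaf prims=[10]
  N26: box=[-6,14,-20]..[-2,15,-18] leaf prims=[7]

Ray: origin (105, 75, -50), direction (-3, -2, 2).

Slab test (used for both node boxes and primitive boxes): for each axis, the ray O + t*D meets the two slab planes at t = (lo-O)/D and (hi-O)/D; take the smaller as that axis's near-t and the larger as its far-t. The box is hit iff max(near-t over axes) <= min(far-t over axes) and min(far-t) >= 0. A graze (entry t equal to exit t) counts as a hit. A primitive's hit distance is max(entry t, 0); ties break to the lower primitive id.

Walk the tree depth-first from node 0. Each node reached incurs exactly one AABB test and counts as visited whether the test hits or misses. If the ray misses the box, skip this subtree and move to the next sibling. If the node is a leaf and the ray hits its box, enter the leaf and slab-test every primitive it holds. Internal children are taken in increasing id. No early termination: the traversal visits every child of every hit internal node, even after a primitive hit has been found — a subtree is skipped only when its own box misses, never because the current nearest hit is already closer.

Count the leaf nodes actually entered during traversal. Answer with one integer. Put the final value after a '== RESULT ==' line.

Walk:
N0 x:[86/3,124/3] y:[55/2,46] z:[15,35] -> hit [86/3,35], descend [1, 9, 15, 18]
  N1 x:[109/3,124/3] y:[59/2,87/2] z:[15,45/2] -> miss, prune
  N9 x:[86/3,113/3] y:[55/2,34] z:[45/2,67/2] -> hit [86/3,67/2], descend [3, 5, 7, 14]
    N3 x:[86/3,95/3] y:[57/2,61/2] z:[55/2,61/2] -> hit [86/3,61/2], descend [11, 12]
      N11 x:[92/3,95/3] y:[57/2,61/2] z:[29,61/2] -> miss, prune
      N12 x:[86/3,29] y:[57/2,59/2] z:[55/2,59/2] -> hit [86/3,29] leaf, test {P9@t=86/3}
    N5 x:[107/3,113/3] y:[31,65/2] z:[45/2,25] -> miss, prune
    N7 x:[106/3,112/3] y:[55/2,57/2] z:[59/2,30] -> miss, prune
    N14 x:[98/3,103/3] y:[67/2,34] z:[33,67/2] -> hit [67/2,67/2] leaf, test {P17@t=67/2}
  N15 x:[88/3,38] y:[69/2,46] z:[27,35] -> hit [69/2,35], descend [4, 10, 21, 24]
    N4 x:[112/3,38] y:[69/2,35] z:[61/2,67/2] -> miss, prune
    N10 x:[88/3,92/3] y:[35,44] z:[27,30] -> miss, prune
    N21 x:[33,35] y:[87/2,89/2] z:[32,35] -> miss, prune
    N24 x:[34,107/3] y:[44,46] z:[29,32] -> miss, prune
  N18 x:[86/3,37] y:[30,39] z:[15,47/2] -> miss, prune

Visited [0, 1, 9, 3, 11, 12, 5, 7, 14, 15, 4, 10, 21, 24, 18]. Tests: 15 box, 2 leaf. Nearest: P9.

== RESULT ==
2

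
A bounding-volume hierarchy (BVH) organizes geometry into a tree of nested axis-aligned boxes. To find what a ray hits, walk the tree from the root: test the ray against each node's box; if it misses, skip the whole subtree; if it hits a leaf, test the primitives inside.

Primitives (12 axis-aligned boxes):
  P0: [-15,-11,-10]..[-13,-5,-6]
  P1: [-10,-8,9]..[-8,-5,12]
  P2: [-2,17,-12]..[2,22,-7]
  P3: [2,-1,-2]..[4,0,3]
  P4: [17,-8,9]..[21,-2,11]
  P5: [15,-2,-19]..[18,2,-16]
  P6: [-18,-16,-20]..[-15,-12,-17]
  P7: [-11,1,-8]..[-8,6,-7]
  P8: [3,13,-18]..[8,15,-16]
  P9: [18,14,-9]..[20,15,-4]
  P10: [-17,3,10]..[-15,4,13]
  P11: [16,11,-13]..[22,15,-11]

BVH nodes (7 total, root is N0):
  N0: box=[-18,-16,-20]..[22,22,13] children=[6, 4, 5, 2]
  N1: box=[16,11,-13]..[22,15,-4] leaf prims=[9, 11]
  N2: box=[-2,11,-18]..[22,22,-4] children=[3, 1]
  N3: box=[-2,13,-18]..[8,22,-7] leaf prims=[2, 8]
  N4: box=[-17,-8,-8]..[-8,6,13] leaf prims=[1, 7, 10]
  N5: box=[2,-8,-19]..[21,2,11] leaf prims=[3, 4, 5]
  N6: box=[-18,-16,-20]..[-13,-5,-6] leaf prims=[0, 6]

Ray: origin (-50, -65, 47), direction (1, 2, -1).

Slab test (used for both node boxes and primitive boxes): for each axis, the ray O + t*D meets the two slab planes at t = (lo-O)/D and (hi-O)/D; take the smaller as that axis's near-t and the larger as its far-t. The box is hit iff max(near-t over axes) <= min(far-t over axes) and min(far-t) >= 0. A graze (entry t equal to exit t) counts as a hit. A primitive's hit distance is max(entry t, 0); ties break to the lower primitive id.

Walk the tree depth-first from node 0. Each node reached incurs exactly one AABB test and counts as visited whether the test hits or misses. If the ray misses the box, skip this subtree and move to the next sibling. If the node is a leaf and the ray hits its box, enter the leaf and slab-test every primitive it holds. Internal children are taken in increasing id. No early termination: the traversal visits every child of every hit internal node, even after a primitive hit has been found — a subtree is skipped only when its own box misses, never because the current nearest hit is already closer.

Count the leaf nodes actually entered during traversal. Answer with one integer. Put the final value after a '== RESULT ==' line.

Trace the traversal:
N0 x:[32,72] y:[49/2,87/2] z:[34,67] -> hit [34,87/2], descend [2, 4, 5, 6]
  N2 x:[48,72] y:[38,87/2] z:[51,65] -> miss, prune
  N4 x:[33,42] y:[57/2,71/2] z:[34,55] -> hit [34,71/2] leaf, test {P1(miss), P7(miss), P10@t=34}
  N5 x:[52,71] y:[57/2,67/2] z:[36,66] -> miss, prune
  N6 x:[32,37] y:[49/2,30] z:[53,67] -> miss, prune

5 AABB tests over nodes [0, 2, 4, 5, 6]; 1 leaf entered; closest P10.

== RESULT ==
1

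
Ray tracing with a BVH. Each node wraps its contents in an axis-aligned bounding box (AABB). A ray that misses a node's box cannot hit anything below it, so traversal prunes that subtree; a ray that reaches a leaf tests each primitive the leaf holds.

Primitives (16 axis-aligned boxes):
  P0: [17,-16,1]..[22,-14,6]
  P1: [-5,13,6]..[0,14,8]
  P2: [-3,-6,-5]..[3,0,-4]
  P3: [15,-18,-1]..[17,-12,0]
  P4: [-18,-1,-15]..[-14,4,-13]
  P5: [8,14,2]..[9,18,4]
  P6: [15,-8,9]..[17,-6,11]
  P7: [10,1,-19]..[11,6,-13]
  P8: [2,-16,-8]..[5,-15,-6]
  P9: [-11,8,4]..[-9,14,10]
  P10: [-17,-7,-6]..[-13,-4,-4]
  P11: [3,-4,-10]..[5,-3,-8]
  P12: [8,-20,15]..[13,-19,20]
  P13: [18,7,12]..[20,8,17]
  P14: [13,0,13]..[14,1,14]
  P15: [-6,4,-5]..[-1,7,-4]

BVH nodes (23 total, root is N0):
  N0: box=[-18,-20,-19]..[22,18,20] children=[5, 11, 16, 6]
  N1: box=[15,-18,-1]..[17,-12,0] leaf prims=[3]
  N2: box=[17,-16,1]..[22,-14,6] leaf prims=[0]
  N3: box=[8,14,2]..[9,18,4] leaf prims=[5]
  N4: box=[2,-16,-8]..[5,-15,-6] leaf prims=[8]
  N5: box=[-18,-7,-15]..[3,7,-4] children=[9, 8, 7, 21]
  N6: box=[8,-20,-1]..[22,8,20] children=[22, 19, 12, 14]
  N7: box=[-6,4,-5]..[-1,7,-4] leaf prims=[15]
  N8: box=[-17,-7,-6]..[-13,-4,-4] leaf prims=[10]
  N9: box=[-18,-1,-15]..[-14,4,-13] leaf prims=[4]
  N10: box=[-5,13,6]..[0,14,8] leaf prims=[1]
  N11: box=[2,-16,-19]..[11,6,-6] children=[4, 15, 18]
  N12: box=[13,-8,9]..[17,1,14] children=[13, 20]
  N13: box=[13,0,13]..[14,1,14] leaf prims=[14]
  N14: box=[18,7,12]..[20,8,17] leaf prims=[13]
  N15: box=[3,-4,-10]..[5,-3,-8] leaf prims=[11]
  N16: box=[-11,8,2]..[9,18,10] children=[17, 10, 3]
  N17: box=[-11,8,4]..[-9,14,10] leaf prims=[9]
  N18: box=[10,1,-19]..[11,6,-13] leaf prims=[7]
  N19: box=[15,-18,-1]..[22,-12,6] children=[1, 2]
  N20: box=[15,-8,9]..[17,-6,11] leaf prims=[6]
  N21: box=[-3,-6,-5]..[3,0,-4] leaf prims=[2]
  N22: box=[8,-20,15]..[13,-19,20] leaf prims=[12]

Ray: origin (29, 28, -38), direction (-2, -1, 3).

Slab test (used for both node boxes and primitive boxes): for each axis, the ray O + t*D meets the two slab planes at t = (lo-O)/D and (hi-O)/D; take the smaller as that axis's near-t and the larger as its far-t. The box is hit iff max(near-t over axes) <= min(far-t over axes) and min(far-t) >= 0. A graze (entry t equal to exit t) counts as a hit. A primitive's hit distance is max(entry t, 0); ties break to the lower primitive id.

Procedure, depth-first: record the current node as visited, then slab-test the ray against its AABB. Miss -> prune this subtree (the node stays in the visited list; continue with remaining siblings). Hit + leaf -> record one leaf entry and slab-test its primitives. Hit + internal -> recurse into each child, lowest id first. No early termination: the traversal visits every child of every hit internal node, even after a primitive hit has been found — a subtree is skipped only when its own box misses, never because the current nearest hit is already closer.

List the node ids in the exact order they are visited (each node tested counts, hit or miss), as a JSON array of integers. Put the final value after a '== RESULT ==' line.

Traverse from the root:
N0 x:[7/2,47/2] y:[10,48] z:[19/3,58/3] -> hit [10,58/3], descend [5, 6, 11, 16]
  N5 x:[13,47/2] y:[21,35] z:[23/3,34/3] -> miss, prune
  N6 x:[7/2,21/2] y:[20,48] z:[37/3,58/3] -> miss, prune
  N11 x:[9,27/2] y:[22,44] z:[19/3,32/3] -> miss, prune
  N16 x:[10,20] y:[10,20] z:[40/3,16] -> hit [40/3,16], descend [3, 10, 17]
    N3 x:[10,21/2] y:[10,14] z:[40/3,14] -> miss, prune
    N10 x:[29/2,17] y:[14,15] z:[44/3,46/3] -> hit [44/3,15] leaf, test {P1@t=44/3}
    N17 x:[19,20] y:[14,20] z:[14,16] -> miss, prune

order=[0, 5, 6, 11, 16, 3, 10, 17]  |boxes|=8  |leaves|=1  hit=P1

== RESULT ==
[0, 5, 6, 11, 16, 3, 10, 17]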